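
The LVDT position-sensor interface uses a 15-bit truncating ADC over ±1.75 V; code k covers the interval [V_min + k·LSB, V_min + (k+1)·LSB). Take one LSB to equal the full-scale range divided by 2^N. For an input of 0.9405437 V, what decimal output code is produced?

25189

Span: 1.75 V − (-1.75 V) = 3.5 V. LSB = 3.5 V / 2^15 ≈ 106.8 µV.
code = ⌊(V_in − V_min)/LSB⌋ = ⌊(V_in − V_min) × 2^15 / range⌋
     = ⌊(0.9405437 − (-1.75)) × 32768 / 3.5⌋ = ⌊2.6905437 × 32768/3.5⌋
     = ⌊25189.639⌋ = 25189.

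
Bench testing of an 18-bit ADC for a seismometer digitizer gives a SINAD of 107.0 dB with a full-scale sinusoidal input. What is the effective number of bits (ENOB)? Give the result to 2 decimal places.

ENOB = (SINAD − 1.76) / 6.02 = (107.0 − 1.76) / 6.02 = 105.24 / 6.02 = 17.4817.

17.48 bits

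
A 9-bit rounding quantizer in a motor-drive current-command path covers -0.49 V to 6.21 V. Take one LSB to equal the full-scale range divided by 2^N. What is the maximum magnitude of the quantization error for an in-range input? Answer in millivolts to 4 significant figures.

6.543 mV

Span: 6.21 V − (-0.49 V) = 6.7 V.
Step size = 6.7/512 V = 13.0859 mV.
|e|_max = LSB/2 = 6.543 mV.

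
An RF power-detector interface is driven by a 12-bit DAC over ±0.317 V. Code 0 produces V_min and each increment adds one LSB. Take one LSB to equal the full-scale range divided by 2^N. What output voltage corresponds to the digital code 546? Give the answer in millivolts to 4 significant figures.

-232.5 mV

Full-scale range = 0.317 V − (-0.317 V) = 0.634 V. LSB = 0.634 V / 2^12.
Output = V_min + (546/4096) × range = -0.317 + 0.133301 × 0.634 V
      = -0.317 + 0.0845127 = -0.232487 V.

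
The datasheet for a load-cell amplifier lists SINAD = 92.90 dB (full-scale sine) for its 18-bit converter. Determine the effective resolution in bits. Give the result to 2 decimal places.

(92.90 − 1.76) / 6.02 = 91.14/6.02 = 15.1395 effective bits.

15.14 bits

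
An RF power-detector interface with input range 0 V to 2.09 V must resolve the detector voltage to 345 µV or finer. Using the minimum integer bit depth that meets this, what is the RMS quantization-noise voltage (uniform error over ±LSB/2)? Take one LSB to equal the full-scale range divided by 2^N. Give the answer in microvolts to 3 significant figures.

73.6 µV

Range is 2.09 V.
Need 2^N ≥ 2.09 V / 345 µV = 6058 → N_min = 13.
LSB = 2.09 V / 2^13 = 255.13 µV.
σ_q = LSB/√12 = 255.13 µV/3.4641 = 73.6 µV.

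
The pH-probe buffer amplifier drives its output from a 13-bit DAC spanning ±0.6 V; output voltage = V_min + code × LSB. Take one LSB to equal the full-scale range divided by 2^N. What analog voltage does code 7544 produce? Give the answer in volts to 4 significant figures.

0.5051 V

Range = 0.6 − (-0.6) = 1.2 V. LSB = 1.2 V / 2^13.
Output = V_min + (7544/8192) × range = -0.6 + 0.920898 × 1.2 V
      = -0.6 + 1.10508 = 0.505078 V.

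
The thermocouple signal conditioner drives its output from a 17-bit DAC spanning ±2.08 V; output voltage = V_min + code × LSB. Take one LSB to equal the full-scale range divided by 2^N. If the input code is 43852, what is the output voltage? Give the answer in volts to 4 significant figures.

-0.6882 V

Full-scale range = 2.08 V − (-2.08 V) = 4.16 V. LSB = 4.16 V / 2^17.
V_out = V_min + code × LSB = -2.08 V + 43852 × 4.16 V / 131072
      = -2.08 V + 1.39179 V = -0.688213 V.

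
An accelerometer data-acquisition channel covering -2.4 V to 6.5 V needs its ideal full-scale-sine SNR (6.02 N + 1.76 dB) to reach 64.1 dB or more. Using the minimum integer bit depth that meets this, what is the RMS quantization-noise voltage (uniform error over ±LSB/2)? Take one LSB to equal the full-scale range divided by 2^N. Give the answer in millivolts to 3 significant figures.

1.25 mV

The full-scale span is 6.5 − (-2.4) = 8.9 V.
Required N = ⌈(64.1 − 1.76)/6.02⌉ = ⌈10.355⌉ = 11.
LSB = 8.9 V / 2^11 = 4.3457 mV.
σ_q = LSB/√12 = 4.3457 mV/3.4641 = 1.25 mV.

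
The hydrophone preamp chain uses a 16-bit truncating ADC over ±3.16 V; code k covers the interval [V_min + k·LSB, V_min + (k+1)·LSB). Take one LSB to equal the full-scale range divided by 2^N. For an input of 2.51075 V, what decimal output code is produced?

Range = 3.16 − (-3.16) = 6.32 V. LSB = 6.32 V / 2^16 ≈ 96.44 µV.
code = ⌊(V_in − V_min)/LSB⌋ = ⌊(V_in − V_min) × 2^16 / range⌋
     = ⌊(2.51075 − (-3.16)) × 65536 / 6.32⌋ = ⌊5.67075 × 65536/6.32⌋
     = ⌊58803.524⌋ = 58803.

58803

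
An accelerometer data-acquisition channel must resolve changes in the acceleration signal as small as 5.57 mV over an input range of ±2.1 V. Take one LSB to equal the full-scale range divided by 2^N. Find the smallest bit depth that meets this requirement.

The full-scale span is 2.1 − (-2.1) = 4.2 V.
Levels needed ≥ 4.2/5.57 mV = 754.0. 2^10 = 1024 suffices, so N_min = 10.

10 bits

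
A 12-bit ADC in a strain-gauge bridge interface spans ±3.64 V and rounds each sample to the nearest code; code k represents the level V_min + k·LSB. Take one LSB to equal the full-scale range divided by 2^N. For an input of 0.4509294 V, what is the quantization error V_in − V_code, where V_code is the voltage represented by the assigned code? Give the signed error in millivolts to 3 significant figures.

Range = 3.64 − (-3.64) = 7.28 V. LSB = 7.28 V / 2^12 ≈ 1.777 mV.
(0.4509294 − (-3.64)) / LSB = 4.0909294 × 4096/7.28 = 2301.7097. Nearest integer: k = 2302.
Reconstructed level: -3.64 + 2302 × 7.28/4096 V = 0.4514453125 V.
Error = V_in − V_code = 0.4509294 − (0.4514453125) = −0.516 mV.

−0.516 mV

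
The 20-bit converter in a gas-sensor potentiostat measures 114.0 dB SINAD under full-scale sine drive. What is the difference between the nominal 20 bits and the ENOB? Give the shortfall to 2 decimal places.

Effective bits = (114.0 − 1.76)/6.02 = 18.6445.
20 − 18.6445 = 1.36 bits below nominal.

1.36 bits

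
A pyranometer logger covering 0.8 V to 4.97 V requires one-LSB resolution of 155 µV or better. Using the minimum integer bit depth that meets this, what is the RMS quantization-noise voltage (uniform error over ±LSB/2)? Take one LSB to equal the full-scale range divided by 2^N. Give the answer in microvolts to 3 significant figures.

The full-scale span is 4.97 − (0.8) = 4.17 V.
Required number of levels: 4.17/155 µV = 26903; smallest N with 2^N ≥ that is 15.
One LSB is 4.17 V / 32768 = 127.26 µV.
V_rms = LSB/√12 = 36.7 µV.

36.7 µV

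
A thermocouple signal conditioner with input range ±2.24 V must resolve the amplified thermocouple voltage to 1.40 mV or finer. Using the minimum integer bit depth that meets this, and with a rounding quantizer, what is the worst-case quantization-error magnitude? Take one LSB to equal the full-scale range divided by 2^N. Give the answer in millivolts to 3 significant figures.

0.547 mV

Span: 2.24 V − (-2.24 V) = 4.48 V.
4.48 V / 1.40 mV = 3200. Since 2^11 = 2048 and 2^12 = 4096, N = 12.
One LSB is 4.48 V / 4096 = 1.0938 mV.
|e|_max = LSB/2 = 0.547 mV.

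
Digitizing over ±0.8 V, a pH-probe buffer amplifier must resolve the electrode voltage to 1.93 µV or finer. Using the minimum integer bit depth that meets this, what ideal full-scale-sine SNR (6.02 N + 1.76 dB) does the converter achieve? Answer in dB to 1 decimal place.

122.2 dB

Range = 0.8 − (-0.8) = 1.6 V.
Levels needed ≥ 1.6/1.93 µV = 829000. 2^20 = 1048576 suffices, so N_min = 20.
6.02(20) + 1.76 = 122.16 dB.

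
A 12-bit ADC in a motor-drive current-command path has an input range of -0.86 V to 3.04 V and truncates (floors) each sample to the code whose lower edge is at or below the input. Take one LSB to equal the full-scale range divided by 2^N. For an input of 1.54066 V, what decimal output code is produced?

Range = 3.04 − (-0.86) = 3.9 V. LSB = 3.9 V / 2^12 ≈ 0.9521 mV.
code = ⌊(V_in − V_min)/LSB⌋ = ⌊(V_in − V_min) × 2^12 / range⌋
     = ⌊(1.54066 − (-0.86)) × 4096 / 3.9⌋ = ⌊2.40066 × 4096/3.9⌋
     = ⌊2521.309⌋ = 2521.

2521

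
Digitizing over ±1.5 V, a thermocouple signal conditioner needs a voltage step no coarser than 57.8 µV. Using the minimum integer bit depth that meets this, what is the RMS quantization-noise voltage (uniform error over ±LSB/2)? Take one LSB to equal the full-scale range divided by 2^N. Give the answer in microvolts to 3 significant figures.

The full-scale span is 1.5 − (-1.5) = 3 V.
3 V / 57.8 µV = 51900. Since 2^15 = 32768 and 2^16 = 65536, N = 16.
LSB = 3 V ÷ 2^16 = 3/65536 V = 45.776 µV.
RMS noise = LSB/√12 = 13.2 µV.

13.2 µV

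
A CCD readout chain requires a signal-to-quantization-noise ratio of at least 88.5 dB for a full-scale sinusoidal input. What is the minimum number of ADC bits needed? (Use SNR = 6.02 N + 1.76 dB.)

15 bits

Solving 6.02 N ≥ 88.5 − 1.76: N ≥ 14.409. Round up → N = 15.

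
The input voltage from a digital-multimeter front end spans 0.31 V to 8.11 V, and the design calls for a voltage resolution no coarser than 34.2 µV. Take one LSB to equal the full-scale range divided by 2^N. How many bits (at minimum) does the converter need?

18 bits

Range = 8.11 − (0.31) = 7.8 V.
Required number of levels: 7.8/34.2 µV = 228070; smallest N with 2^N ≥ that is 18.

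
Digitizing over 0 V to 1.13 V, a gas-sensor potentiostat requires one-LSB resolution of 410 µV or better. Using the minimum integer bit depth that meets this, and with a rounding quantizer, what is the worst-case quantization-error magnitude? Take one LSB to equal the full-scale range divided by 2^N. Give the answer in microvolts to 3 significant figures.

138 µV

Span = 1.13 V.
Levels needed ≥ 1.13/410 µV = 2756. 2^12 = 4096 suffices, so N_min = 12.
LSB = 1.13 V ÷ 2^12 = 1.13/4096 V = 275.88 µV.
Max error for round-to-nearest is LSB/2 = 138 µV.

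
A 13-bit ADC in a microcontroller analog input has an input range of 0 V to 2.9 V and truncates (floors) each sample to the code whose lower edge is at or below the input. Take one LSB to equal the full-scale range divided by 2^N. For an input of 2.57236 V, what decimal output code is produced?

7266

Full-scale range = 2.9 V. LSB = 2.9 V / 2^13 ≈ 354.0 µV.
(V_in − V_min) × 2^13/range = (2.57236 − (0)) × 8192/2.9 = 7266.473.
Floor → code = 7266.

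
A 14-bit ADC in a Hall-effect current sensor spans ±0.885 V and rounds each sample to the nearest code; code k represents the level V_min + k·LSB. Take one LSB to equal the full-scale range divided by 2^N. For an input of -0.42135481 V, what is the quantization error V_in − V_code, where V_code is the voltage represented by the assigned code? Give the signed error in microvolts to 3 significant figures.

Range = 0.885 − (-0.885) = 1.77 V. LSB = 1.77 V / 2^14 ≈ 108.0 µV.
(-0.42135481 − (-0.885)) / LSB = 0.46364519 × 16384/1.77 = 4291.7304. Nearest integer: k = 4292.
V_code = V_min + k × range/2^14 = -0.885 + 4292 × 1.77/16384 = -0.42132568359 V.
e = -0.42135481 − (-0.42132568359) = −29.1 µV.

−29.1 µV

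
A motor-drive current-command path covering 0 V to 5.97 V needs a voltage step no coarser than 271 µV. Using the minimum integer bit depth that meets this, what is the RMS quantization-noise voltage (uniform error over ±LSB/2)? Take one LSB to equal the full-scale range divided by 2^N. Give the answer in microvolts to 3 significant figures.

52.6 µV

Range is 5.97 V.
Need 2^N ≥ 5.97 V / 271 µV = 22030 → N_min = 15.
LSB = 5.97 V / 2^15 = 182.19 µV.
σ_q = LSB/√12 = 182.19 µV/3.4641 = 52.6 µV.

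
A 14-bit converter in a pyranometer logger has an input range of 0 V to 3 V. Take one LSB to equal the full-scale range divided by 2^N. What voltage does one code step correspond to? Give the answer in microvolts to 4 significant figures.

183.1 µV

Full-scale range = 3 V.
Number of codes = 2^14 = 16384.
LSB = 3 V ÷ 2^14 = 3/16384 V = 183.1 µV.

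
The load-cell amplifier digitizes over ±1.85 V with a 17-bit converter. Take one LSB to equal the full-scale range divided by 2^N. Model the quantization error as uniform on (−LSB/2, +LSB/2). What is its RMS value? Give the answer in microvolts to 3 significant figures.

The full-scale span is 1.85 − (-1.85) = 3.7 V.
LSB = 3.7 V / 2^17 = 28.229 µV.
V_rms = LSB/√12 = 28.229 µV / √12 = 8.15 µV.

8.15 µV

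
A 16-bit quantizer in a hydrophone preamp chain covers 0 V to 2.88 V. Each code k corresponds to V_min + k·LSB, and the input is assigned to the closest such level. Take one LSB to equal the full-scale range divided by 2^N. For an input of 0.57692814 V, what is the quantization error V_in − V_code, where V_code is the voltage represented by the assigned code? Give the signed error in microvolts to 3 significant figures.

+14.1 µV

Span = 2.88 V. LSB = 2.88 V / 2^16 ≈ 43.95 µV.
Position in LSBs: (0.57692814 − (0)) × 65536/2.88 = 13128.3203; rounding gives k = 13128.
V_code = V_min + k × range/2^16 = 0 + 13128 × 2.88/65536 = 0.57691406250 V.
V_in − V_code = 0.57692814 − (0.57691406250) = +14.1 µV.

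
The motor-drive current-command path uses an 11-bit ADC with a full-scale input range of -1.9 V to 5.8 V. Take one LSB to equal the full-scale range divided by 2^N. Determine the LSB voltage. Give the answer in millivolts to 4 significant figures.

Full-scale range = 5.8 V − (-1.9 V) = 7.7 V.
There are 2^11 = 2048 steps.
LSB = 7.7 V ÷ 2^11 = 7.7/2048 V = 3.760 mV.

3.760 mV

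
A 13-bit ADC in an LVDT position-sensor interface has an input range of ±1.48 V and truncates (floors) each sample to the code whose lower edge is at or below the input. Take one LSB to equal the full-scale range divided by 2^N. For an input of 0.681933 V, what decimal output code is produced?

Full-scale range = 1.48 V − (-1.48 V) = 2.96 V. LSB = 2.96 V / 2^13 ≈ 361.3 µV.
(V_in − V_min) × 2^13/range = (0.681933 − (-1.48)) × 8192/2.96 = 5983.296.
Floor → code = 5983.

5983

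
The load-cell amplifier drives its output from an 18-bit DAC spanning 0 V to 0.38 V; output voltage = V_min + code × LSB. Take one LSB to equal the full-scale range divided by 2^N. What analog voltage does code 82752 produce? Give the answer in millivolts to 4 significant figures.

120.0 mV

Span = 0.38 V. LSB = 0.38 V / 2^18.
V_out = 0 + 82752 × (0.38/262144) V
      = 0 + 0.119956 = 0.119956 V.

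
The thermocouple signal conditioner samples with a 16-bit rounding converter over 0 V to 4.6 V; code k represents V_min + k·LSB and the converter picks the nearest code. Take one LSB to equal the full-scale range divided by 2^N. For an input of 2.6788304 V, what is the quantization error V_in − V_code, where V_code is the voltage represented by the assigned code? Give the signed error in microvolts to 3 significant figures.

Range is 4.6 V. LSB = 4.6 V / 2^16 ≈ 70.19 µV.
Position in LSBs: (2.6788304 − (0)) × 65536/4.6 = 38165.1802; rounding gives k = 38165.
V_code = V_min + k × range/2^16 = 0 + 38165 × 4.6/65536 = 2.6788177490 V.
V_in − V_code = 2.6788304 − (2.6788177490) = +12.7 µV.

+12.7 µV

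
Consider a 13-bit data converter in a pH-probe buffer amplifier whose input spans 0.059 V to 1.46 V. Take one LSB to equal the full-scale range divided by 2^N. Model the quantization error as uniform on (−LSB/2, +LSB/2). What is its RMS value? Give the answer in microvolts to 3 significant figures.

Range = 1.46 − (0.059) = 1.401 V.
LSB = 1.401 V / 2^13 = 171.02 µV.
RMS of a uniform error over width LSB is LSB/√12 = 49.4 µV.

49.4 µV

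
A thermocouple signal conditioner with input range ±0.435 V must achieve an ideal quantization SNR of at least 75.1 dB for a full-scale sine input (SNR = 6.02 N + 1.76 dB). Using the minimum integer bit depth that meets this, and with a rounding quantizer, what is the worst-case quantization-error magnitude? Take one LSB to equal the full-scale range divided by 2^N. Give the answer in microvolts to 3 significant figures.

53.1 µV

Range = 0.435 − (-0.435) = 0.87 V.
6.02 N + 1.76 ≥ 75.1 gives N ≥ 12.183, so the minimum integer is 13.
LSB = 0.87 V ÷ 2^13 = 0.87/8192 V = 106.20 µV.
|e|_max = LSB/2 = 53.1 µV.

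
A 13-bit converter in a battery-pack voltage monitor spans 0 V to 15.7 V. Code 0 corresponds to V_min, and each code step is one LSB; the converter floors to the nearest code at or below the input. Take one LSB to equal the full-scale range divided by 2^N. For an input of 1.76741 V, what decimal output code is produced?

V_FS = 15.7 V. LSB = 15.7 V / 2^13 ≈ 1.917 mV.
V_in − V_min = 1.76741 − (0) = 1.76741 V.
Divide by LSB: 1.76741 × 8192/15.7 = 922.2053.
Truncating gives code 922.

922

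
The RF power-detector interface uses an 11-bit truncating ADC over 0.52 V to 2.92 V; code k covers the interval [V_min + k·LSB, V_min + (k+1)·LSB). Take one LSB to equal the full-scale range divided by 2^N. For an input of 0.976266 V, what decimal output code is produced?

Full-scale range = 2.92 V − (0.52 V) = 2.4 V. LSB = 2.4 V / 2^11 ≈ 1.172 mV.
(V_in − V_min) × 2^11/range = (0.976266 − (0.52)) × 2048/2.4 = 389.347.
Floor → code = 389.

389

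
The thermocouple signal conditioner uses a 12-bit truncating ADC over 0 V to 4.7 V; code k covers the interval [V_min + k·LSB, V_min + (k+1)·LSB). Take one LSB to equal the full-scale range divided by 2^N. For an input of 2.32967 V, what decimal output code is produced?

2030

Range is 4.7 V. LSB = 4.7 V / 2^12 ≈ 1.147 mV.
code = ⌊(V_in − V_min)/LSB⌋ = ⌊(V_in − V_min) × 2^12 / range⌋
     = ⌊(2.32967 − (0)) × 4096 / 4.7⌋ = ⌊2.32967 × 4096/4.7⌋
     = ⌊2030.283⌋ = 2030.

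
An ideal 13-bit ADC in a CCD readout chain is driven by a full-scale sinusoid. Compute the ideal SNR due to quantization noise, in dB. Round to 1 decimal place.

80.0 dB

6.02(13) + 1.76 = 78.26 + 1.76 = 80.02 dB.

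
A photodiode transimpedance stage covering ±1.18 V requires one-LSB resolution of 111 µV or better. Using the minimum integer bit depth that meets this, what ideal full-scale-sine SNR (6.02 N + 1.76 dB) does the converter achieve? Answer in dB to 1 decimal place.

92.1 dB

Full-scale range = 1.18 V − (-1.18 V) = 2.36 V.
Required number of levels: 2.36/111 µV = 21261; smallest N with 2^N ≥ that is 15.
6.02(15) + 1.76 = 92.06 dB.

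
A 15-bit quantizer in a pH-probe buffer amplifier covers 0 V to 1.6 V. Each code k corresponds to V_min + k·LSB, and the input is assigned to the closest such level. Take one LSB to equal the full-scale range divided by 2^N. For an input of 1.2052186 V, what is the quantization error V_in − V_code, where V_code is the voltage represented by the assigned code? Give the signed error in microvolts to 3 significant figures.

−6.01 µV

Range is 1.6 V. LSB = 1.6 V / 2^15 ≈ 48.83 µV.
(V_in − V_min)/LSB = (1.2052186 − (0)) × 32768/1.6 = 24682.8769 → nearest code k = 24683.
V_code = 0 + (24683/32768) × 1.6 = 1.2052246094 V.
e = 1.2052186 − (1.2052246094) = −6.01 µV.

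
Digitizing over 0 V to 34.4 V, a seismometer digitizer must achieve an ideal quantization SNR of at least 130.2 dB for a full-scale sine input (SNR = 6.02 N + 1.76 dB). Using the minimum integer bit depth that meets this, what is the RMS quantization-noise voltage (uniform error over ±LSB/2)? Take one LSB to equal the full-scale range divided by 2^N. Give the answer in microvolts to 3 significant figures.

Range is 34.4 V.
N ≥ (130.2 − 1.76)/6.02 = 21.336 → N_min = 22.
Step size = 34.4/4194304 V = 8.2016 µV.
σ_q = LSB/√12 = 8.2016 µV/3.4641 = 2.37 µV.

2.37 µV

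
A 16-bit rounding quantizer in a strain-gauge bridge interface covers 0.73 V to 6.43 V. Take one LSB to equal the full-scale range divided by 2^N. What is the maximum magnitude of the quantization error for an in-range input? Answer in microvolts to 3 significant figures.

43.5 µV

The full-scale span is 6.43 − (0.73) = 5.7 V.
LSB = 5.7 V / 2^16 = 86.975 µV.
|e|_max = LSB/2 = 43.5 µV.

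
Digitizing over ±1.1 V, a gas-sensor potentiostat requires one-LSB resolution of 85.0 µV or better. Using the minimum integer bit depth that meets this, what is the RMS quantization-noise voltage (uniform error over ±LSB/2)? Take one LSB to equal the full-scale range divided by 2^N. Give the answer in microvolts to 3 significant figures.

Span: 1.1 V − (-1.1 V) = 2.2 V.
Levels needed ≥ 2.2/85.0 µV = 25880. 2^15 = 32768 suffices, so N_min = 15.
LSB = 2.2 V / 2^15 = 67.139 µV.
V_rms = LSB/√12 = 19.4 µV.

19.4 µV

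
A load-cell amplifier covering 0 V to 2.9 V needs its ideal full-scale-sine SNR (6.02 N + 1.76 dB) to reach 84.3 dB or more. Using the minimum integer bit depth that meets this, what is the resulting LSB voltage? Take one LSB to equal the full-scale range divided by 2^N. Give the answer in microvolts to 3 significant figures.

V_FS = 2.9 V.
N ≥ (84.3 − 1.76)/6.02 = 13.711 → N_min = 14.
Step size = 2.9/16384 V = 177 µV.

177 µV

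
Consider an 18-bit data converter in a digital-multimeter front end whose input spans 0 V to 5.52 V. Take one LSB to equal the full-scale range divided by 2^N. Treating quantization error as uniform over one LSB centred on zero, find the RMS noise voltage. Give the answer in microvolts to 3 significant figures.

Full-scale range = 5.52 V.
LSB = 5.52 V ÷ 2^18 = 5.52/262144 V = 21.057 µV.
σ_q = LSB/√12 = 21.057 µV/3.4641 = 6.08 µV.

6.08 µV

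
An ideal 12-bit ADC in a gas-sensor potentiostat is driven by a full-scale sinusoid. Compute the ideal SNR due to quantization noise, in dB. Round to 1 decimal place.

Ideal quantization SNR: 6.02 × 12 + 1.76 dB = 74.0 dB.

74.0 dB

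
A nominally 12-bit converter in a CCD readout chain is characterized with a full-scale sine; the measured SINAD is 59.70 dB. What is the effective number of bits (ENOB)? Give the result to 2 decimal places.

9.62 bits

ENOB = (59.70 − 1.76)/6.02 = 9.6246 bits.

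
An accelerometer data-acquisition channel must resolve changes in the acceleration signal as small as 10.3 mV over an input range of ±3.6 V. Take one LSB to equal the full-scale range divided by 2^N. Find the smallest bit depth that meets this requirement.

Full-scale range = 3.6 V − (-3.6 V) = 7.2 V.
Required number of levels: 7.2/10.3 mV = 699.03; smallest N with 2^N ≥ that is 10.

10 bits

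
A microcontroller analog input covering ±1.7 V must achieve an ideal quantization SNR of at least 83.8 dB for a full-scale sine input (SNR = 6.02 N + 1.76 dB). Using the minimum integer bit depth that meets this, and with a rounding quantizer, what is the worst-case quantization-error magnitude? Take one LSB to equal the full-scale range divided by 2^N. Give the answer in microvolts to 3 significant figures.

104 µV

Span: 1.7 V − (-1.7 V) = 3.4 V.
Solving 6.02 N ≥ 83.8 − 1.76: N ≥ 13.628. Round up → N = 14.
One LSB is 3.4 V / 16384 = 207.52 µV.
Max error for round-to-nearest is LSB/2 = 104 µV.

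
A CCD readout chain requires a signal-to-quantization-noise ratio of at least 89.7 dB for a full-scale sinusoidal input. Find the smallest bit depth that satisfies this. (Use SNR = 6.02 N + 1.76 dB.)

15 bits

Solving 6.02 N ≥ 89.7 − 1.76: N ≥ 14.608. Round up → N = 15.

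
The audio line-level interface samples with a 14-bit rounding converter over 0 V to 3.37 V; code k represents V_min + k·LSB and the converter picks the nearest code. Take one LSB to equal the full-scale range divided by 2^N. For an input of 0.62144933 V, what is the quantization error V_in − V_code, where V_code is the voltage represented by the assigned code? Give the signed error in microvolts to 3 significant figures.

Span = 3.37 V. LSB = 3.37 V / 2^14 ≈ 205.7 µV.
(V_in − V_min)/LSB = (0.62144933 − (0)) × 16384/3.37 = 3021.3133 → nearest code k = 3021.
V_code = V_min + k × range/2^14 = 0 + 3021 × 3.37/16384 = 0.62138488770 V.
e = 0.62144933 − (0.62138488770) = +64.4 µV.

+64.4 µV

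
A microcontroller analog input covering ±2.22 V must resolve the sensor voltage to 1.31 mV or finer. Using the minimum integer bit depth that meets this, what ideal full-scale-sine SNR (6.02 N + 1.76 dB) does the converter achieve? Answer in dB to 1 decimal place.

The full-scale span is 2.22 − (-2.22) = 4.44 V.
Need 2^N ≥ 4.44 V / 1.31 mV = 3389 → N_min = 12.
6.02(12) + 1.76 = 74.00 dB.

74.0 dB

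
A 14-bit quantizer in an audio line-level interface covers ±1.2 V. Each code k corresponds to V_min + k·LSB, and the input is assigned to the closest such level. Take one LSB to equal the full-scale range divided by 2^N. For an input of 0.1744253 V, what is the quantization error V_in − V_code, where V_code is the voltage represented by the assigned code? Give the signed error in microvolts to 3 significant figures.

−37.6 µV

Span: 1.2 V − (-1.2 V) = 2.4 V. LSB = 2.4 V / 2^14 ≈ 146.5 µV.
(V_in − V_min)/LSB = (0.1744253 − (-1.2)) × 16384/2.4 = 9382.7434 → nearest code k = 9383.
V_code = V_min + k × range/2^14 = -1.2 + 9383 × 2.4/16384 = 0.17446289063 V.
e = 0.1744253 − (0.17446289063) = −37.6 µV.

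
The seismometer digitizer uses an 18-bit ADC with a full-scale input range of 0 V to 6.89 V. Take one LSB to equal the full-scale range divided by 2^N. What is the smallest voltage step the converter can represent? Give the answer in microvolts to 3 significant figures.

26.3 µV

Span = 6.89 V.
There are 2^18 = 262144 steps.
Step size = 6.89/262144 V = 26.3 µV.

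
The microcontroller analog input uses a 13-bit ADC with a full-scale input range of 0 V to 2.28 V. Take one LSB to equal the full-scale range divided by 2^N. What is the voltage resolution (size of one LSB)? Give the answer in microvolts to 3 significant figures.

Span = 2.28 V.
2^13 = 8192 levels.
One LSB is 2.28 V / 8192 = 278 µV.

278 µV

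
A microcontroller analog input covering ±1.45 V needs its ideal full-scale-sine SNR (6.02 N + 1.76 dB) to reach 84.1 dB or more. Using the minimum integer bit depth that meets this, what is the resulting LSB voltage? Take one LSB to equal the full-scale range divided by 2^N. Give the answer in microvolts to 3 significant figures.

The full-scale span is 1.45 − (-1.45) = 2.9 V.
N ≥ (84.1 − 1.76)/6.02 = 13.678 → N_min = 14.
Step size = 2.9/16384 V = 177 µV.

177 µV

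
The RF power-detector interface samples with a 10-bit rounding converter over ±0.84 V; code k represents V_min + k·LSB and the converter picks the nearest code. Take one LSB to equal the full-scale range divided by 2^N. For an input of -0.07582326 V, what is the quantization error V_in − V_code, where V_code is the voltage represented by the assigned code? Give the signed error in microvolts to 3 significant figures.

−355 µV

Span: 0.84 V − (-0.84 V) = 1.68 V. LSB = 1.68 V / 2^10 ≈ 1.641 mV.
Position in LSBs: (-0.07582326 − (-0.84)) × 1024/1.68 = 465.7839; rounding gives k = 466.
V_code = -0.84 + (466/1024) × 1.68 = -0.07546875000 V.
V_in − V_code = -0.07582326 − (-0.07546875000) = −355 µV.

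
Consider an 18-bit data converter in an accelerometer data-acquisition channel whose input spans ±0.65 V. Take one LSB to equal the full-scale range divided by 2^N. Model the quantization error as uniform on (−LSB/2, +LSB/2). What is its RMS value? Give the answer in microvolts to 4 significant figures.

1.432 µV

Span: 0.65 V − (-0.65 V) = 1.3 V.
Step size = 1.3/262144 V = 4.95911 µV.
For a uniform distribution on [−LSB/2, +LSB/2], V_rms = LSB/√12 = 4.95911 µV/3.4641 = 1.432 µV.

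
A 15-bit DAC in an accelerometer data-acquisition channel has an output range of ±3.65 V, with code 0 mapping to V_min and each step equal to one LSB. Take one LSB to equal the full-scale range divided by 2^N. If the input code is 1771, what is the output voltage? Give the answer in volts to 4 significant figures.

-3.255 V

Span: 3.65 V − (-3.65 V) = 7.3 V. LSB = 7.3 V / 2^15.
V_out = -3.65 + 1771 × (7.3/32768) V
      = -3.65 V + 0.394540 V = -3.25546 V.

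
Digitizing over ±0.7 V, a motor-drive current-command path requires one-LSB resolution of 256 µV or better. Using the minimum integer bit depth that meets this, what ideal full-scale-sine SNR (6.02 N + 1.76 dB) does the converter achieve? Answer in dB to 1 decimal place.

Full-scale range = 0.7 V − (-0.7 V) = 1.4 V.
1.4 V / 256 µV = 5469. Since 2^12 = 4096 and 2^13 = 8192, N = 13.
SNR = 6.02 × 13 + 1.76 = 80.02 dB.

80.0 dB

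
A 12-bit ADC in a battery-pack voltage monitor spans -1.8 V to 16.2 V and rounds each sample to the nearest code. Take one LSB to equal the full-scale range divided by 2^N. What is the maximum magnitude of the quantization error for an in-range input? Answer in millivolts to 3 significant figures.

Range = 16.2 − (-1.8) = 18 V.
One LSB is 18 V / 4096 = 4.3945 mV.
|e|_max = LSB/2 = 2.20 mV.

2.20 mV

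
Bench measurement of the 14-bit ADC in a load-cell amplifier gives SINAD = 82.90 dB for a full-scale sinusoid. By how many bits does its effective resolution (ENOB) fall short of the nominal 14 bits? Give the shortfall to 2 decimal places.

ENOB = (SINAD − 1.76)/6.02 = (82.90 − 1.76)/6.02 = 13.4784 bits.
14 − 13.4784 = 0.52 bits below nominal.

0.52 bits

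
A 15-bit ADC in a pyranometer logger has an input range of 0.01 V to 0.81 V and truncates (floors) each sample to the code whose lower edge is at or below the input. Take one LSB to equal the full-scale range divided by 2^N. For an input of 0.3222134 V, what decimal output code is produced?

Range = 0.81 − (0.01) = 0.8 V. LSB = 0.8 V / 2^15 ≈ 24.41 µV.
V_in − V_min = 0.3222134 − (0.01) = 0.3122134 V.
Divide by LSB: 0.3122134 × 32768/0.8 = 12788.2609.
Truncating gives code 12788.

12788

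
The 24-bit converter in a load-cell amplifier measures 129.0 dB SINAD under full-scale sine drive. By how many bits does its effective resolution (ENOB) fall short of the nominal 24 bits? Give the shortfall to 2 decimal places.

2.86 bits

Effective bits = (129.0 − 1.76)/6.02 = 21.1362.
Lost resolution: 24 − 21.1362 = 2.8638 bits.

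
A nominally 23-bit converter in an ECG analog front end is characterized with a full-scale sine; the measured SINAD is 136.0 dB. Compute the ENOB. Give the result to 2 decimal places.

(136.0 − 1.76) / 6.02 = 134.24/6.02 = 22.2990 effective bits.

22.30 bits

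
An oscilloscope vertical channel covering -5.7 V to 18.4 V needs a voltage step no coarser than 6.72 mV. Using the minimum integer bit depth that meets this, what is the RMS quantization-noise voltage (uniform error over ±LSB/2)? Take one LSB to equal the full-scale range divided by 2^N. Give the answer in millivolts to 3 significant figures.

1.70 mV

Range = 18.4 − (-5.7) = 24.1 V.
Levels needed ≥ 24.1/6.72 mV = 3586. 2^12 = 4096 suffices, so N_min = 12.
LSB = 24.1 V ÷ 2^12 = 24.1/4096 V = 5.8838 mV.
RMS noise = LSB/√12 = 1.70 mV.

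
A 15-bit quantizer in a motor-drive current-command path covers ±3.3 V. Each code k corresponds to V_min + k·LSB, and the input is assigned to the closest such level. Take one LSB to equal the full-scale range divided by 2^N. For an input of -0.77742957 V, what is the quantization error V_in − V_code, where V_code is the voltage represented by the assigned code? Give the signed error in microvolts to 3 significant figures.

+36.3 µV

Range = 3.3 − (-3.3) = 6.6 V. LSB = 6.6 V / 2^15 ≈ 201.4 µV.
Position in LSBs: (-0.77742957 − (-3.3)) × 32768/6.6 = 12524.1800; rounding gives k = 12524.
V_code = V_min + k × range/2^15 = -3.3 + 12524 × 6.6/32768 = -0.77746582031 V.
e = -0.77742957 − (-0.77746582031) = +36.3 µV.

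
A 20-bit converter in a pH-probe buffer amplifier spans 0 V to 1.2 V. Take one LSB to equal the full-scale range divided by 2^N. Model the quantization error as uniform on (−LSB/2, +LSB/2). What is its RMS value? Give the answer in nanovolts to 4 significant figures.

V_FS = 1.2 V.
LSB = 1.2 V / 2^20 = 1.14441 µV.
RMS of a uniform error over width LSB is LSB/√12 = 330.4 nV.

330.4 nV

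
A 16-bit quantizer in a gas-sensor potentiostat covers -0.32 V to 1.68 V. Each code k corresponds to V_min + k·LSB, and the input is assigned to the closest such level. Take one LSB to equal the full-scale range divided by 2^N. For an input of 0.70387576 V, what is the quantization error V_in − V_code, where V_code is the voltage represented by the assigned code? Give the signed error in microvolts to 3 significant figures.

Span: 1.68 V − (-0.32 V) = 2 V. LSB = 2 V / 2^16 ≈ 30.52 µV.
(0.70387576 − (-0.32)) / LSB = 1.02387576 × 65536/2 = 33550.3609. Nearest integer: k = 33550.
V_code = V_min + k × range/2^16 = -0.32 + 33550 × 2/65536 = 0.70386474609 V.
Error = V_in − V_code = 0.70387576 − (0.70386474609) = +11.0 µV.

+11.0 µV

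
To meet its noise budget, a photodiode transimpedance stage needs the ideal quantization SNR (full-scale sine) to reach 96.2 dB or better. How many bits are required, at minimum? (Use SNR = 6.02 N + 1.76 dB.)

16 bits

Solving 6.02 N ≥ 96.2 − 1.76: N ≥ 15.688. Round up → N = 16.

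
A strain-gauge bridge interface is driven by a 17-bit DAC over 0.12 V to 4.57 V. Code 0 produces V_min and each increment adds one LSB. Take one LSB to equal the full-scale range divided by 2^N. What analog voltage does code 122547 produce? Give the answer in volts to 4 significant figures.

4.281 V

Range = 4.57 − (0.12) = 4.45 V. LSB = 4.45 V / 2^17.
V_out = V_min + code × LSB = 0.12 V + 122547 × 4.45 V / 131072
      = 0.12 V + 4.16057 V = 4.28057 V.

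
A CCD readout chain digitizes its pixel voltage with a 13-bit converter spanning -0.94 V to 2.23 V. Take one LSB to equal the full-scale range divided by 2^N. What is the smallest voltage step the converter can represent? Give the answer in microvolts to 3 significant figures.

Range = 2.23 − (-0.94) = 3.17 V.
2^13 = 8192 levels.
Step size = 3.17/8192 V = 387 µV.

387 µV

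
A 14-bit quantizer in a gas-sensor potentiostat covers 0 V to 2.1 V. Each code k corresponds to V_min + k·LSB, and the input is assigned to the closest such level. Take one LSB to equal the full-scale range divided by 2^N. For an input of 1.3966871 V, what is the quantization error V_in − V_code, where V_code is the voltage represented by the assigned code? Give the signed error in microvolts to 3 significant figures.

Span = 2.1 V. LSB = 2.1 V / 2^14 ≈ 128.2 µV.
Position in LSBs: (1.3966871 − (0)) × 16384/2.1 = 10896.8197; rounding gives k = 10897.
V_code = V_min + k × range/2^14 = 0 + 10897 × 2.1/16384 = 1.3967102051 V.
Error = V_in − V_code = 1.3966871 − (1.3967102051) = −23.1 µV.

−23.1 µV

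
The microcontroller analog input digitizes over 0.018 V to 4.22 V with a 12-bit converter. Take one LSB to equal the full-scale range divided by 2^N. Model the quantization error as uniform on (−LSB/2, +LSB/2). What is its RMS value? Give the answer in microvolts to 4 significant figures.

Span: 4.22 V − (0.018 V) = 4.202 V.
One LSB is 4.202 V / 4096 = 1.02588 mV.
RMS of a uniform error over width LSB is LSB/√12 = 296.1 µV.

296.1 µV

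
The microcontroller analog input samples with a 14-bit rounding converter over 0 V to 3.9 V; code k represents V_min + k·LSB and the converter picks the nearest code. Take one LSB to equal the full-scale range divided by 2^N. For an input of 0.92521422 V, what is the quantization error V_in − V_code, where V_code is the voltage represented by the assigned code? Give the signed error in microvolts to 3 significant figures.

Span = 3.9 V. LSB = 3.9 V / 2^14 ≈ 238.0 µV.
Position in LSBs: (0.92521422 − (0)) × 16384/3.9 = 3886.8487; rounding gives k = 3887.
Reconstructed level: 0 + 3887 × 3.9/16384 V = 0.92525024414 V.
e = 0.92521422 − (0.92525024414) = −36.0 µV.

−36.0 µV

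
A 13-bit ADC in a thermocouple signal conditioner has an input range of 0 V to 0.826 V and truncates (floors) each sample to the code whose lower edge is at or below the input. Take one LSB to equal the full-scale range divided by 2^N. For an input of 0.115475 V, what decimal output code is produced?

1145

Full-scale range = 0.826 V. LSB = 0.826 V / 2^13 ≈ 100.8 µV.
code = ⌊(V_in − V_min)/LSB⌋ = ⌊(V_in − V_min) × 2^13 / range⌋
     = ⌊(0.115475 − (0)) × 8192 / 0.826⌋ = ⌊0.115475 × 8192/0.826⌋
     = ⌊1145.244⌋ = 1145.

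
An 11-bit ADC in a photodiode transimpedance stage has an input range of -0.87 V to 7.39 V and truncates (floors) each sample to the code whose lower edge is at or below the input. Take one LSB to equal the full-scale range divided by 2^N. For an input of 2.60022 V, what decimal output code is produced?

860

Range = 7.39 − (-0.87) = 8.26 V. LSB = 8.26 V / 2^11 ≈ 4.033 mV.
(V_in − V_min) × 2^11/range = (2.60022 − (-0.87)) × 2048/8.26 = 860.413.
Floor → code = 860.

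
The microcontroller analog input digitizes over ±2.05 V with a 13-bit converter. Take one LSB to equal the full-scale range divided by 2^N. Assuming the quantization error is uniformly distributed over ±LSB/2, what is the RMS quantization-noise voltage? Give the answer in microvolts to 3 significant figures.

Full-scale range = 2.05 V − (-2.05 V) = 4.1 V.
LSB = 4.1 V ÷ 2^13 = 4.1/8192 V = 0.50049 mV.
σ_q = LSB/√12 = 0.50049 mV/3.4641 = 144 µV.

144 µV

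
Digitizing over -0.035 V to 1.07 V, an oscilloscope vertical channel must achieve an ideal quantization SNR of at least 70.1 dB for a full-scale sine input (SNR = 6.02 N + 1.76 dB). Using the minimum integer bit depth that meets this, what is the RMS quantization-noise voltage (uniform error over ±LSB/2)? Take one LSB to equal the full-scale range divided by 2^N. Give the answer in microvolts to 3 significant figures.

Span: 1.07 V − (-0.035 V) = 1.105 V.
Required N = ⌈(70.1 − 1.76)/6.02⌉ = ⌈11.352⌉ = 12.
LSB = 1.105 V / 2^12 = 269.78 µV.
V_rms = LSB/√12 = 77.9 µV.

77.9 µV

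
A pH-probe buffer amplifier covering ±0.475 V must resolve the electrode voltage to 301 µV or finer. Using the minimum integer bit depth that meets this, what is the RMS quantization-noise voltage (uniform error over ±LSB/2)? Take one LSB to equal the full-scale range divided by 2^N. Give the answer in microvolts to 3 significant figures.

The full-scale span is 0.475 − (-0.475) = 0.95 V.
Levels needed ≥ 0.95/301 µV = 3156. 2^12 = 4096 suffices, so N_min = 12.
LSB = 0.95 V ÷ 2^12 = 0.95/4096 V = 231.93 µV.
RMS noise = LSB/√12 = 67.0 µV.

67.0 µV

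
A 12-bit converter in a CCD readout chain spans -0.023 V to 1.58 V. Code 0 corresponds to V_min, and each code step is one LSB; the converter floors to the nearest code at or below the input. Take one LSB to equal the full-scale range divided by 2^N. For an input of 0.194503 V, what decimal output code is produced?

555

The full-scale span is 1.58 − (-0.023) = 1.603 V. LSB = 1.603 V / 2^12 ≈ 391.4 µV.
V_in − V_min = 0.194503 − (-0.023) = 0.217503 V.
Divide by LSB: 0.217503 × 4096/1.603 = 555.7656.
Truncating gives code 555.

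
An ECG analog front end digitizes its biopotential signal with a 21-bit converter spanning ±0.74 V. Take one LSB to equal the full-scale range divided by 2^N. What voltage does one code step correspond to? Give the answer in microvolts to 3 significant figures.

The full-scale span is 0.74 − (-0.74) = 1.48 V.
2^21 = 2097152 levels.
LSB = 1.48 V ÷ 2^21 = 1.48/2097152 V = 0.706 µV.

0.706 µV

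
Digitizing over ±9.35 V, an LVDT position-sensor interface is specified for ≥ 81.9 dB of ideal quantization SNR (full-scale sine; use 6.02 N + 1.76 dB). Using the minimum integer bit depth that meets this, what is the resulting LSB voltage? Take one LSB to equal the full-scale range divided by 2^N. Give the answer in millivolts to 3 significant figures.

Span: 9.35 V − (-9.35 V) = 18.7 V.
6.02 N + 1.76 ≥ 81.9 gives N ≥ 13.312, so the minimum integer is 14.
One LSB is 18.7 V / 16384 = 1.14 mV.

1.14 mV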